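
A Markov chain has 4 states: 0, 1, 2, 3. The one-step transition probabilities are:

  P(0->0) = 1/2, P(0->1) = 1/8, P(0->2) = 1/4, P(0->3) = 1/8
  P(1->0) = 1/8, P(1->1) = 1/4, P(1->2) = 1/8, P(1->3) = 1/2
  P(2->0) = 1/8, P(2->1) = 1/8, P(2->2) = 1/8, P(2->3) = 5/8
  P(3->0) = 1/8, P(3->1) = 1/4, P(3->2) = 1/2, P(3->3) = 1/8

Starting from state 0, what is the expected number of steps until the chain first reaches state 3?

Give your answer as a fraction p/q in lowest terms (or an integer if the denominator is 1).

Answer: 252/71

Derivation:
Let h_i = expected steps to first reach 3 from state i.
Boundary: h_3 = 0.
First-step equations for the other states:
  h_0 = 1 + 1/2*h_0 + 1/8*h_1 + 1/4*h_2 + 1/8*h_3
  h_1 = 1 + 1/8*h_0 + 1/4*h_1 + 1/8*h_2 + 1/2*h_3
  h_2 = 1 + 1/8*h_0 + 1/8*h_1 + 1/8*h_2 + 5/8*h_3

Substituting h_3 = 0 and rearranging gives the linear system (I - Q) h = 1:
  [1/2, -1/8, -1/4] . (h_0, h_1, h_2) = 1
  [-1/8, 3/4, -1/8] . (h_0, h_1, h_2) = 1
  [-1/8, -1/8, 7/8] . (h_0, h_1, h_2) = 1

Solving yields:
  h_0 = 252/71
  h_1 = 160/71
  h_2 = 140/71

Starting state is 0, so the expected hitting time is h_0 = 252/71.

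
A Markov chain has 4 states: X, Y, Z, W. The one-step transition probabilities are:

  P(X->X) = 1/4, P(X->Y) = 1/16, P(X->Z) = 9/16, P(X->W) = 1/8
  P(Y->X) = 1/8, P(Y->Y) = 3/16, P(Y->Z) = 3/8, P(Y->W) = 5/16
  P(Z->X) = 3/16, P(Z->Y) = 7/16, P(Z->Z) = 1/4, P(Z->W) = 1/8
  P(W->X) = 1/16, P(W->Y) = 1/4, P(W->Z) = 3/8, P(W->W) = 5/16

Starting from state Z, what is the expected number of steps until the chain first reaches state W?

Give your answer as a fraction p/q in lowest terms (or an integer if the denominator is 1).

Let h_i = expected steps to first reach W from state i.
Boundary: h_W = 0.
First-step equations for the other states:
  h_X = 1 + 1/4*h_X + 1/16*h_Y + 9/16*h_Z + 1/8*h_W
  h_Y = 1 + 1/8*h_X + 3/16*h_Y + 3/8*h_Z + 5/16*h_W
  h_Z = 1 + 3/16*h_X + 7/16*h_Y + 1/4*h_Z + 1/8*h_W

Substituting h_W = 0 and rearranging gives the linear system (I - Q) h = 1:
  [3/4, -1/16, -9/16] . (h_X, h_Y, h_Z) = 1
  [-1/8, 13/16, -3/8] . (h_X, h_Y, h_Z) = 1
  [-3/16, -7/16, 3/4] . (h_X, h_Y, h_Z) = 1

Solving yields:
  h_X = 1664/283
  h_Y = 1328/283
  h_Z = 1568/283

Starting state is Z, so the expected hitting time is h_Z = 1568/283.

Answer: 1568/283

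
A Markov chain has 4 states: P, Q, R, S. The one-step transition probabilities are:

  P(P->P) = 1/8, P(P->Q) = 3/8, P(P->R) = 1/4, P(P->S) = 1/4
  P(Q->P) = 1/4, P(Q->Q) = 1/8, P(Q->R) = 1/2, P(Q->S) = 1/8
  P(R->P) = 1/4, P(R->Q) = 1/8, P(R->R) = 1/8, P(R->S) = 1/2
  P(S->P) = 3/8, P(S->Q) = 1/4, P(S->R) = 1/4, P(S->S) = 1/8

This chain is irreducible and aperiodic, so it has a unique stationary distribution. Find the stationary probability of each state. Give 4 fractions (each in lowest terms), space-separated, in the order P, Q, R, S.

Answer: 211/841 185/841 228/841 217/841

Derivation:
The stationary distribution satisfies pi = pi * P, i.e.:
  pi_P = 1/8*pi_P + 1/4*pi_Q + 1/4*pi_R + 3/8*pi_S
  pi_Q = 3/8*pi_P + 1/8*pi_Q + 1/8*pi_R + 1/4*pi_S
  pi_R = 1/4*pi_P + 1/2*pi_Q + 1/8*pi_R + 1/4*pi_S
  pi_S = 1/4*pi_P + 1/8*pi_Q + 1/2*pi_R + 1/8*pi_S
with normalization: pi_P + pi_Q + pi_R + pi_S = 1.

Using the first 3 balance equations plus normalization, the linear system A*pi = b is:
  [-7/8, 1/4, 1/4, 3/8] . pi = 0
  [3/8, -7/8, 1/8, 1/4] . pi = 0
  [1/4, 1/2, -7/8, 1/4] . pi = 0
  [1, 1, 1, 1] . pi = 1

Solving yields:
  pi_P = 211/841
  pi_Q = 185/841
  pi_R = 228/841
  pi_S = 217/841

Verification (pi * P):
  211/841*1/8 + 185/841*1/4 + 228/841*1/4 + 217/841*3/8 = 211/841 = pi_P  (ok)
  211/841*3/8 + 185/841*1/8 + 228/841*1/8 + 217/841*1/4 = 185/841 = pi_Q  (ok)
  211/841*1/4 + 185/841*1/2 + 228/841*1/8 + 217/841*1/4 = 228/841 = pi_R  (ok)
  211/841*1/4 + 185/841*1/8 + 228/841*1/2 + 217/841*1/8 = 217/841 = pi_S  (ok)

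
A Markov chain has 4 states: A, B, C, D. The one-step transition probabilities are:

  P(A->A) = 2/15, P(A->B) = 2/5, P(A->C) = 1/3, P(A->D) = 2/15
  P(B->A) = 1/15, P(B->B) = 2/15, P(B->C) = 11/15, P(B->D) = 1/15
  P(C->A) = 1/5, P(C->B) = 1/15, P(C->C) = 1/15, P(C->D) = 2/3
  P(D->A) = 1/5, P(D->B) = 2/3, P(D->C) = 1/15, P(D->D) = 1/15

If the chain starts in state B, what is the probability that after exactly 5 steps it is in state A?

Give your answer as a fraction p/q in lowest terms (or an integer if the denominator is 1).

Answer: 2639/16875

Derivation:
Computing P^5 by repeated multiplication:
P^1 =
  A: [2/15, 2/5, 1/3, 2/15]
  B: [1/15, 2/15, 11/15, 1/15]
  C: [1/5, 1/15, 1/15, 2/3]
  D: [1/5, 2/3, 1/15, 1/15]
P^2 =
  A: [31/225, 49/225, 83/225, 62/225]
  B: [8/45, 31/225, 13/75, 23/45]
  C: [8/45, 121/225, 37/225, 3/25]
  D: [22/225, 49/225, 127/225, 3/25]
P^3 =
  A: [182/1125, 329/1125, 839/3375, 1003/3375]
  B: [191/1125, 497/1125, 139/675, 616/3375]
  C: [131/1125, 263/1125, 319/675, 598/3375]
  D: [37/225, 209/1125, 803/3375, 278/675]
P^4 =
  A: [169/1125, 199/625, 5143/16875, 3824/16875]
  B: [146/1125, 59/225, 6859/16875, 3401/16875]
  C: [302/1875, 1279/5625, 4279/16875, 6041/16875]
  D: [308/1875, 2143/5625, 791/3375, 3719/16875]
P^5 =
  A: [12448/84375, 23113/84375, 5383/16875, 21899/84375]
  B: [2639/16875, 20953/84375, 1553/5625, 26932/84375]
  C: [13411/84375, 29557/84375, 22039/84375, 2152/9375]
  D: [2333/16875, 4709/16875, 30751/84375, 682/3125]

(P^5)[B -> A] = 2639/16875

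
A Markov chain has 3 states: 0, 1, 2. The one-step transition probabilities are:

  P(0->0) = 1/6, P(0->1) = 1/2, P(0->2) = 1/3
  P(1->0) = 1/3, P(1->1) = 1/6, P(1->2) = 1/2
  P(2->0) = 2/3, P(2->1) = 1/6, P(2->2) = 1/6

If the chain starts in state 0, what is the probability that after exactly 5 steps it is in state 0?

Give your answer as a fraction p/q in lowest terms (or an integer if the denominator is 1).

Computing P^5 by repeated multiplication:
P^1 =
  0: [1/6, 1/2, 1/3]
  1: [1/3, 1/6, 1/2]
  2: [2/3, 1/6, 1/6]
P^2 =
  0: [5/12, 2/9, 13/36]
  1: [4/9, 5/18, 5/18]
  2: [5/18, 7/18, 1/3]
P^3 =
  0: [83/216, 11/36, 67/216]
  1: [19/54, 17/54, 1/3]
  2: [43/108, 7/27, 37/108]
P^4 =
  0: [161/432, 191/648, 431/1296]
  1: [125/324, 23/81, 107/324]
  2: [247/648, 97/324, 23/72]
P^5 =
  0: [2971/7776, 377/1296, 2543/7776]
  1: [737/1944, 287/972, 211/648]
  2: [1463/3888, 571/1944, 1283/3888]

(P^5)[0 -> 0] = 2971/7776

Answer: 2971/7776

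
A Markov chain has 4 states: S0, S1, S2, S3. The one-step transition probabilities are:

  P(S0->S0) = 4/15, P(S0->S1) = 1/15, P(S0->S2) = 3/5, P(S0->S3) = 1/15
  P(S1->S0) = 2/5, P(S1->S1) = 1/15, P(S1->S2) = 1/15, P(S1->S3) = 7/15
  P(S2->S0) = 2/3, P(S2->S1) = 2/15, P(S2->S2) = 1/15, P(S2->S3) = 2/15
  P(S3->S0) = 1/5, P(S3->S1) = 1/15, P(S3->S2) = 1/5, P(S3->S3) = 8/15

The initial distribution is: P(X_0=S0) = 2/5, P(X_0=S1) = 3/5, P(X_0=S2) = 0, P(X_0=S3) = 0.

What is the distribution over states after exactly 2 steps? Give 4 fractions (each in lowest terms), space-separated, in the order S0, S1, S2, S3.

Answer: 413/1125 32/375 329/1125 287/1125

Derivation:
Propagating the distribution step by step (d_{t+1} = d_t * P):
d_0 = (S0=2/5, S1=3/5, S2=0, S3=0)
  d_1[S0] = 2/5*4/15 + 3/5*2/5 + 0*2/3 + 0*1/5 = 26/75
  d_1[S1] = 2/5*1/15 + 3/5*1/15 + 0*2/15 + 0*1/15 = 1/15
  d_1[S2] = 2/5*3/5 + 3/5*1/15 + 0*1/15 + 0*1/5 = 7/25
  d_1[S3] = 2/5*1/15 + 3/5*7/15 + 0*2/15 + 0*8/15 = 23/75
d_1 = (S0=26/75, S1=1/15, S2=7/25, S3=23/75)
  d_2[S0] = 26/75*4/15 + 1/15*2/5 + 7/25*2/3 + 23/75*1/5 = 413/1125
  d_2[S1] = 26/75*1/15 + 1/15*1/15 + 7/25*2/15 + 23/75*1/15 = 32/375
  d_2[S2] = 26/75*3/5 + 1/15*1/15 + 7/25*1/15 + 23/75*1/5 = 329/1125
  d_2[S3] = 26/75*1/15 + 1/15*7/15 + 7/25*2/15 + 23/75*8/15 = 287/1125
d_2 = (S0=413/1125, S1=32/375, S2=329/1125, S3=287/1125)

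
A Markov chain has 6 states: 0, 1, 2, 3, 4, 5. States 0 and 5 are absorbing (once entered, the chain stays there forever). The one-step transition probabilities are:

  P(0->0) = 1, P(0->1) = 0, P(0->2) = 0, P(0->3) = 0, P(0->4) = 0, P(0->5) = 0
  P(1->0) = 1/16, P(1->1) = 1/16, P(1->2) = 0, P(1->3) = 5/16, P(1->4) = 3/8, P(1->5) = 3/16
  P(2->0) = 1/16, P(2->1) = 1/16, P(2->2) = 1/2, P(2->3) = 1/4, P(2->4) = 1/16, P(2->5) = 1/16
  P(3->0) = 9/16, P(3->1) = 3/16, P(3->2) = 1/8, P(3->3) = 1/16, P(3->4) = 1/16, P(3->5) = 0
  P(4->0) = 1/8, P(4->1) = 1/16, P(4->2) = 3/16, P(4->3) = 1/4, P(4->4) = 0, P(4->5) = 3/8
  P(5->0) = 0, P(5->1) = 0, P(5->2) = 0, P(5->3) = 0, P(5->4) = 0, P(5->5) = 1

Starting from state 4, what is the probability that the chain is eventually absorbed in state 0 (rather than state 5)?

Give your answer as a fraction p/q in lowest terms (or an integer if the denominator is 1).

Answer: 10592/21543

Derivation:
Let a_i = P(absorbed in 0 | start in state i).
Boundary conditions: a_0 = 1, a_5 = 0.
For each transient state i, a_i = sum_j P(i->j) * a_j:
  a_1 = 1/16*a_0 + 1/16*a_1 + 0*a_2 + 5/16*a_3 + 3/8*a_4 + 3/16*a_5
  a_2 = 1/16*a_0 + 1/16*a_1 + 1/2*a_2 + 1/4*a_3 + 1/16*a_4 + 1/16*a_5
  a_3 = 9/16*a_0 + 3/16*a_1 + 1/8*a_2 + 1/16*a_3 + 1/16*a_4 + 0*a_5
  a_4 = 1/8*a_0 + 1/16*a_1 + 3/16*a_2 + 1/4*a_3 + 0*a_4 + 3/8*a_5

Substituting a_0 = 1 and a_5 = 0, rearrange to (I - Q) a = r where r[i] = P(i -> 0):
  [15/16, 0, -5/16, -3/8] . (a_1, a_2, a_3, a_4) = 1/16
  [-1/16, 1/2, -1/4, -1/16] . (a_1, a_2, a_3, a_4) = 1/16
  [-3/16, -1/8, 15/16, -1/16] . (a_1, a_2, a_3, a_4) = 9/16
  [-1/16, -3/16, -1/4, 1] . (a_1, a_2, a_3, a_4) = 1/8

Solving yields:
  a_1 = 11633/21543
  a_2 = 14411/21543
  a_3 = 5960/7181
  a_4 = 10592/21543

Starting state is 4, so the absorption probability is a_4 = 10592/21543.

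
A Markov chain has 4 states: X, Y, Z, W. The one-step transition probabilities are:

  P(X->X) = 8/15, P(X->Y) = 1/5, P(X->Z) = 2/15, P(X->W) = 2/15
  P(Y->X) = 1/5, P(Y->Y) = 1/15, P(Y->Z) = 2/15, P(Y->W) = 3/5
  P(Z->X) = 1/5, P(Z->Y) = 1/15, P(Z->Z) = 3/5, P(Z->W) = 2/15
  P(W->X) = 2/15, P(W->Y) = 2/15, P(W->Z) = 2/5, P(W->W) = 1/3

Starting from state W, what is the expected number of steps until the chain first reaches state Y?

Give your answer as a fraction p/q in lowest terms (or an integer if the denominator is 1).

Let h_i = expected steps to first reach Y from state i.
Boundary: h_Y = 0.
First-step equations for the other states:
  h_X = 1 + 8/15*h_X + 1/5*h_Y + 2/15*h_Z + 2/15*h_W
  h_Z = 1 + 1/5*h_X + 1/15*h_Y + 3/5*h_Z + 2/15*h_W
  h_W = 1 + 2/15*h_X + 2/15*h_Y + 2/5*h_Z + 1/3*h_W

Substituting h_Y = 0 and rearranging gives the linear system (I - Q) h = 1:
  [7/15, -2/15, -2/15] . (h_X, h_Z, h_W) = 1
  [-1/5, 2/5, -2/15] . (h_X, h_Z, h_W) = 1
  [-2/15, -2/5, 2/3] . (h_X, h_Z, h_W) = 1

Solving yields:
  h_X = 90/13
  h_Z = 225/26
  h_W = 105/13

Starting state is W, so the expected hitting time is h_W = 105/13.

Answer: 105/13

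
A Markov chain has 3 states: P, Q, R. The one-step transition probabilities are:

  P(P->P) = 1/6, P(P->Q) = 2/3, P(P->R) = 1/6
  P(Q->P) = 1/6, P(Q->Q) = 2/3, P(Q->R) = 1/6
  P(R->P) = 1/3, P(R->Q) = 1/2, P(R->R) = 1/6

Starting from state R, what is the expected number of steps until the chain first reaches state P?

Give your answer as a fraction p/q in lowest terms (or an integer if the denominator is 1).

Let h_i = expected steps to first reach P from state i.
Boundary: h_P = 0.
First-step equations for the other states:
  h_Q = 1 + 1/6*h_P + 2/3*h_Q + 1/6*h_R
  h_R = 1 + 1/3*h_P + 1/2*h_Q + 1/6*h_R

Substituting h_P = 0 and rearranging gives the linear system (I - Q) h = 1:
  [1/3, -1/6] . (h_Q, h_R) = 1
  [-1/2, 5/6] . (h_Q, h_R) = 1

Solving yields:
  h_Q = 36/7
  h_R = 30/7

Starting state is R, so the expected hitting time is h_R = 30/7.

Answer: 30/7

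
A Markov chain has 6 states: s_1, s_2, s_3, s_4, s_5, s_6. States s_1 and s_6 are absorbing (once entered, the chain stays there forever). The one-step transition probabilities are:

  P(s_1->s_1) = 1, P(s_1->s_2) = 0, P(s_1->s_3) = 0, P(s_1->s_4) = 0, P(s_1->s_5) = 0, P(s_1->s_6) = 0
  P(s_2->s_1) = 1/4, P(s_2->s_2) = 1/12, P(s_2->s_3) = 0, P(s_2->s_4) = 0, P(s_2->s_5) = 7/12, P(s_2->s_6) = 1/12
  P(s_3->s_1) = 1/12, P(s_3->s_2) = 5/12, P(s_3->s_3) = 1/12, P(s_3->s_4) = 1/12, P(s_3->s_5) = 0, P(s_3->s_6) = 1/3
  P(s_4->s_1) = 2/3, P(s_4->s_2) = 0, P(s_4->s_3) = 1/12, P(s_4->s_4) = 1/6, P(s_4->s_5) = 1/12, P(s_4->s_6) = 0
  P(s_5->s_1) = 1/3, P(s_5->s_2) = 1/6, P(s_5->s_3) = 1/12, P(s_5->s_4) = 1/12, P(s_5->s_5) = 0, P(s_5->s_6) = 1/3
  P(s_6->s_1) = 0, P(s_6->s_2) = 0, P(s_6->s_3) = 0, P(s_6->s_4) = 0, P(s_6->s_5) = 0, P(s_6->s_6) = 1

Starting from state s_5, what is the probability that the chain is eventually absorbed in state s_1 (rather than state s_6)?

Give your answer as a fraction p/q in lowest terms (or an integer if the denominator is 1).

Let a_i = P(absorbed in s_1 | start in state i).
Boundary conditions: a_s_1 = 1, a_s_6 = 0.
For each transient state i, a_i = sum_j P(i->j) * a_j:
  a_s_2 = 1/4*a_s_1 + 1/12*a_s_2 + 0*a_s_3 + 0*a_s_4 + 7/12*a_s_5 + 1/12*a_s_6
  a_s_3 = 1/12*a_s_1 + 5/12*a_s_2 + 1/12*a_s_3 + 1/12*a_s_4 + 0*a_s_5 + 1/3*a_s_6
  a_s_4 = 2/3*a_s_1 + 0*a_s_2 + 1/12*a_s_3 + 1/6*a_s_4 + 1/12*a_s_5 + 0*a_s_6
  a_s_5 = 1/3*a_s_1 + 1/6*a_s_2 + 1/12*a_s_3 + 1/12*a_s_4 + 0*a_s_5 + 1/3*a_s_6

Substituting a_s_1 = 1 and a_s_6 = 0, rearrange to (I - Q) a = r where r[i] = P(i -> s_1):
  [11/12, 0, 0, -7/12] . (a_s_2, a_s_3, a_s_4, a_s_5) = 1/4
  [-5/12, 11/12, -1/12, 0] . (a_s_2, a_s_3, a_s_4, a_s_5) = 1/12
  [0, -1/12, 5/6, -1/12] . (a_s_2, a_s_3, a_s_4, a_s_5) = 2/3
  [-1/6, -1/12, -1/12, 1] . (a_s_2, a_s_3, a_s_4, a_s_5) = 1/3

Solving yields:
  a_s_2 = 2563/4115
  a_s_3 = 1876/4115
  a_s_4 = 3706/4115
  a_s_5 = 2264/4115

Starting state is s_5, so the absorption probability is a_s_5 = 2264/4115.

Answer: 2264/4115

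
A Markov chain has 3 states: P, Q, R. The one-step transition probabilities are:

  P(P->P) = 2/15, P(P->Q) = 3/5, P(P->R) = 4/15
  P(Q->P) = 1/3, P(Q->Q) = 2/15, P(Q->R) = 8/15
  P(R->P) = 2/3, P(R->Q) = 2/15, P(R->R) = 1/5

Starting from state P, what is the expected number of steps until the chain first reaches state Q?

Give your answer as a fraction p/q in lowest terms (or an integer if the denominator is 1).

Let h_i = expected steps to first reach Q from state i.
Boundary: h_Q = 0.
First-step equations for the other states:
  h_P = 1 + 2/15*h_P + 3/5*h_Q + 4/15*h_R
  h_R = 1 + 2/3*h_P + 2/15*h_Q + 1/5*h_R

Substituting h_Q = 0 and rearranging gives the linear system (I - Q) h = 1:
  [13/15, -4/15] . (h_P, h_R) = 1
  [-2/3, 4/5] . (h_P, h_R) = 1

Solving yields:
  h_P = 60/29
  h_R = 345/116

Starting state is P, so the expected hitting time is h_P = 60/29.

Answer: 60/29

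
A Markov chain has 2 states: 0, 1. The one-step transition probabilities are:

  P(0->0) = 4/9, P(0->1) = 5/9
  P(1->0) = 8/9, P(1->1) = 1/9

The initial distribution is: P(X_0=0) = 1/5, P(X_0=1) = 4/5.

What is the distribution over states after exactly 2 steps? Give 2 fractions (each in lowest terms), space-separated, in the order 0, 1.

Answer: 8/15 7/15

Derivation:
Propagating the distribution step by step (d_{t+1} = d_t * P):
d_0 = (0=1/5, 1=4/5)
  d_1[0] = 1/5*4/9 + 4/5*8/9 = 4/5
  d_1[1] = 1/5*5/9 + 4/5*1/9 = 1/5
d_1 = (0=4/5, 1=1/5)
  d_2[0] = 4/5*4/9 + 1/5*8/9 = 8/15
  d_2[1] = 4/5*5/9 + 1/5*1/9 = 7/15
d_2 = (0=8/15, 1=7/15)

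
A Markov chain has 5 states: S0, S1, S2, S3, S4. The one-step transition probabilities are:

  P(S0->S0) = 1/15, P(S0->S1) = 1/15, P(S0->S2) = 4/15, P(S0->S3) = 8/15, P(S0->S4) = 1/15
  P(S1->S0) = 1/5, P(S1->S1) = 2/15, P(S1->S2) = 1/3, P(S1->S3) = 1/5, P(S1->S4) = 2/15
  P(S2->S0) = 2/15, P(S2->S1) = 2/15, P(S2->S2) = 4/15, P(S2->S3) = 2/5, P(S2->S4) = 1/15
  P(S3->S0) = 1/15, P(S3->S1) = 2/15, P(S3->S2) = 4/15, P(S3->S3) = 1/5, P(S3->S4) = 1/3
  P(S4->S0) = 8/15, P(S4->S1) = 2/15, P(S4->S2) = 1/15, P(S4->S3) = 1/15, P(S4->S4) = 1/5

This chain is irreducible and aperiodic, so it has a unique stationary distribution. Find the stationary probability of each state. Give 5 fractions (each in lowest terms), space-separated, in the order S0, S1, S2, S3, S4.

Answer: 10973/60964 7397/60964 7315/30482 17363/60964 10601/60964

Derivation:
The stationary distribution satisfies pi = pi * P, i.e.:
  pi_S0 = 1/15*pi_S0 + 1/5*pi_S1 + 2/15*pi_S2 + 1/15*pi_S3 + 8/15*pi_S4
  pi_S1 = 1/15*pi_S0 + 2/15*pi_S1 + 2/15*pi_S2 + 2/15*pi_S3 + 2/15*pi_S4
  pi_S2 = 4/15*pi_S0 + 1/3*pi_S1 + 4/15*pi_S2 + 4/15*pi_S3 + 1/15*pi_S4
  pi_S3 = 8/15*pi_S0 + 1/5*pi_S1 + 2/5*pi_S2 + 1/5*pi_S3 + 1/15*pi_S4
  pi_S4 = 1/15*pi_S0 + 2/15*pi_S1 + 1/15*pi_S2 + 1/3*pi_S3 + 1/5*pi_S4
with normalization: pi_S0 + pi_S1 + pi_S2 + pi_S3 + pi_S4 = 1.

Using the first 4 balance equations plus normalization, the linear system A*pi = b is:
  [-14/15, 1/5, 2/15, 1/15, 8/15] . pi = 0
  [1/15, -13/15, 2/15, 2/15, 2/15] . pi = 0
  [4/15, 1/3, -11/15, 4/15, 1/15] . pi = 0
  [8/15, 1/5, 2/5, -4/5, 1/15] . pi = 0
  [1, 1, 1, 1, 1] . pi = 1

Solving yields:
  pi_S0 = 10973/60964
  pi_S1 = 7397/60964
  pi_S2 = 7315/30482
  pi_S3 = 17363/60964
  pi_S4 = 10601/60964

Verification (pi * P):
  10973/60964*1/15 + 7397/60964*1/5 + 7315/30482*2/15 + 17363/60964*1/15 + 10601/60964*8/15 = 10973/60964 = pi_S0  (ok)
  10973/60964*1/15 + 7397/60964*2/15 + 7315/30482*2/15 + 17363/60964*2/15 + 10601/60964*2/15 = 7397/60964 = pi_S1  (ok)
  10973/60964*4/15 + 7397/60964*1/3 + 7315/30482*4/15 + 17363/60964*4/15 + 10601/60964*1/15 = 7315/30482 = pi_S2  (ok)
  10973/60964*8/15 + 7397/60964*1/5 + 7315/30482*2/5 + 17363/60964*1/5 + 10601/60964*1/15 = 17363/60964 = pi_S3  (ok)
  10973/60964*1/15 + 7397/60964*2/15 + 7315/30482*1/15 + 17363/60964*1/3 + 10601/60964*1/5 = 10601/60964 = pi_S4  (ok)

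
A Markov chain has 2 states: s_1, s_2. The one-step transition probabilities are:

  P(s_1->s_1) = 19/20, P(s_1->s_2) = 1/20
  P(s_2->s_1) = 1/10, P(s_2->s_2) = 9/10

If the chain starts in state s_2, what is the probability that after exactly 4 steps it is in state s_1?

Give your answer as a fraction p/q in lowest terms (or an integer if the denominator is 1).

Answer: 25493/80000

Derivation:
Computing P^4 by repeated multiplication:
P^1 =
  s_1: [19/20, 1/20]
  s_2: [1/10, 9/10]
P^2 =
  s_1: [363/400, 37/400]
  s_2: [37/200, 163/200]
P^3 =
  s_1: [6971/8000, 1029/8000]
  s_2: [1029/4000, 2971/4000]
P^4 =
  s_1: [134507/160000, 25493/160000]
  s_2: [25493/80000, 54507/80000]

(P^4)[s_2 -> s_1] = 25493/80000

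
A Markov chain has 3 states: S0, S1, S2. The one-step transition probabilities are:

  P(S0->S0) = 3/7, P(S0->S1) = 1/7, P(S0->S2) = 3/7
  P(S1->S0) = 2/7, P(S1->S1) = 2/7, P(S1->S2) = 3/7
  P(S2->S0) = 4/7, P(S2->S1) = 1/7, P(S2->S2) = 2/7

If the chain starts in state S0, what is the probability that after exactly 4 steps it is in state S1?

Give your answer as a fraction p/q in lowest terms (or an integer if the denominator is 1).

Answer: 400/2401

Derivation:
Computing P^4 by repeated multiplication:
P^1 =
  S0: [3/7, 1/7, 3/7]
  S1: [2/7, 2/7, 3/7]
  S2: [4/7, 1/7, 2/7]
P^2 =
  S0: [23/49, 8/49, 18/49]
  S1: [22/49, 9/49, 18/49]
  S2: [22/49, 8/49, 19/49]
P^3 =
  S0: [157/343, 57/343, 129/343]
  S1: [156/343, 58/343, 129/343]
  S2: [158/343, 57/343, 128/343]
P^4 =
  S0: [1101/2401, 400/2401, 900/2401]
  S1: [1100/2401, 401/2401, 900/2401]
  S2: [1100/2401, 400/2401, 901/2401]

(P^4)[S0 -> S1] = 400/2401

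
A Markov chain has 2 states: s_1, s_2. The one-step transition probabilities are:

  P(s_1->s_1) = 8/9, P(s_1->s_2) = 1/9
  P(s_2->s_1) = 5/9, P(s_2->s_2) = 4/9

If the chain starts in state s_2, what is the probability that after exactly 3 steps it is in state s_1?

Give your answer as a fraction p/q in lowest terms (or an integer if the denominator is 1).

Computing P^3 by repeated multiplication:
P^1 =
  s_1: [8/9, 1/9]
  s_2: [5/9, 4/9]
P^2 =
  s_1: [23/27, 4/27]
  s_2: [20/27, 7/27]
P^3 =
  s_1: [68/81, 13/81]
  s_2: [65/81, 16/81]

(P^3)[s_2 -> s_1] = 65/81

Answer: 65/81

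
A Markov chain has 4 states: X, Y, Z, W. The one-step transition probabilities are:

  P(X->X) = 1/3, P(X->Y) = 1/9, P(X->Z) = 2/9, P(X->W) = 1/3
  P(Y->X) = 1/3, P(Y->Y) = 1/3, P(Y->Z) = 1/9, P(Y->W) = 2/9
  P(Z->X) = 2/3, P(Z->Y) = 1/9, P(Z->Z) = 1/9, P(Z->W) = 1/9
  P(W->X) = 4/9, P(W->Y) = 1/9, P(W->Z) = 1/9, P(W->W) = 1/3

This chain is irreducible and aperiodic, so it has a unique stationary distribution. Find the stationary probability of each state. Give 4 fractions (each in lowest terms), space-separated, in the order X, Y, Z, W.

The stationary distribution satisfies pi = pi * P, i.e.:
  pi_X = 1/3*pi_X + 1/3*pi_Y + 2/3*pi_Z + 4/9*pi_W
  pi_Y = 1/9*pi_X + 1/3*pi_Y + 1/9*pi_Z + 1/9*pi_W
  pi_Z = 2/9*pi_X + 1/9*pi_Y + 1/9*pi_Z + 1/9*pi_W
  pi_W = 1/3*pi_X + 2/9*pi_Y + 1/9*pi_Z + 1/3*pi_W
with normalization: pi_X + pi_Y + pi_Z + pi_W = 1.

Using the first 3 balance equations plus normalization, the linear system A*pi = b is:
  [-2/3, 1/3, 2/3, 4/9] . pi = 0
  [1/9, -2/3, 1/9, 1/9] . pi = 0
  [2/9, 1/9, -8/9, 1/9] . pi = 0
  [1, 1, 1, 1] . pi = 1

Solving yields:
  pi_X = 257/616
  pi_Y = 1/7
  pi_Z = 97/616
  pi_W = 87/308

Verification (pi * P):
  257/616*1/3 + 1/7*1/3 + 97/616*2/3 + 87/308*4/9 = 257/616 = pi_X  (ok)
  257/616*1/9 + 1/7*1/3 + 97/616*1/9 + 87/308*1/9 = 1/7 = pi_Y  (ok)
  257/616*2/9 + 1/7*1/9 + 97/616*1/9 + 87/308*1/9 = 97/616 = pi_Z  (ok)
  257/616*1/3 + 1/7*2/9 + 97/616*1/9 + 87/308*1/3 = 87/308 = pi_W  (ok)

Answer: 257/616 1/7 97/616 87/308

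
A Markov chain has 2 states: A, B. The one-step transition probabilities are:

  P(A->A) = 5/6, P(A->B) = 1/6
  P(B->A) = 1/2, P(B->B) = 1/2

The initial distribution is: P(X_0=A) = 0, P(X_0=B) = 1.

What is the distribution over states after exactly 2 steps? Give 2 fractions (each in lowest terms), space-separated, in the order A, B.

Answer: 2/3 1/3

Derivation:
Propagating the distribution step by step (d_{t+1} = d_t * P):
d_0 = (A=0, B=1)
  d_1[A] = 0*5/6 + 1*1/2 = 1/2
  d_1[B] = 0*1/6 + 1*1/2 = 1/2
d_1 = (A=1/2, B=1/2)
  d_2[A] = 1/2*5/6 + 1/2*1/2 = 2/3
  d_2[B] = 1/2*1/6 + 1/2*1/2 = 1/3
d_2 = (A=2/3, B=1/3)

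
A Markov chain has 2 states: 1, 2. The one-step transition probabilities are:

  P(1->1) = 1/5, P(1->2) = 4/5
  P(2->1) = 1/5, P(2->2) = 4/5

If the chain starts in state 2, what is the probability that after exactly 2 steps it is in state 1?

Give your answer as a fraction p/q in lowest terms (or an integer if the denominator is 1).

Answer: 1/5

Derivation:
Computing P^2 by repeated multiplication:
P^1 =
  1: [1/5, 4/5]
  2: [1/5, 4/5]
P^2 =
  1: [1/5, 4/5]
  2: [1/5, 4/5]

(P^2)[2 -> 1] = 1/5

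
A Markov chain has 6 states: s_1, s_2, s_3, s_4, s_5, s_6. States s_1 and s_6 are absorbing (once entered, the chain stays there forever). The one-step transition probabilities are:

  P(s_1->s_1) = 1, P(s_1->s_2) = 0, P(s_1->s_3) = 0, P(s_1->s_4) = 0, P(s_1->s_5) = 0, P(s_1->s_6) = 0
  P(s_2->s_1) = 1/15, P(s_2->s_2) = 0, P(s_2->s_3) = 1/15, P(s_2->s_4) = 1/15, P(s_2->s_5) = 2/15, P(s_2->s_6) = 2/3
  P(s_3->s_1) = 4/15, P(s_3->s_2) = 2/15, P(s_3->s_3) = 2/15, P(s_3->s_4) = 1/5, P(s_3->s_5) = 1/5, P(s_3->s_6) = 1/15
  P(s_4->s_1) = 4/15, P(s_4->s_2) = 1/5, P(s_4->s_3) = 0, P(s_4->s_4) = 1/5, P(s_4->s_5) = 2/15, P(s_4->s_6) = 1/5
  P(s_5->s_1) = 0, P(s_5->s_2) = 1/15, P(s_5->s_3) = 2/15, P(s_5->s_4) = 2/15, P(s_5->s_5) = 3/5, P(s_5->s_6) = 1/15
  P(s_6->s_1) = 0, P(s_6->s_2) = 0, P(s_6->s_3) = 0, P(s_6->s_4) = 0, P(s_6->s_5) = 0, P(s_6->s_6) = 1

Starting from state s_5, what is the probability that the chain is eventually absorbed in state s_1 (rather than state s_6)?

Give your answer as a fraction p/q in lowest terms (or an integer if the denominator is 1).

Let a_i = P(absorbed in s_1 | start in state i).
Boundary conditions: a_s_1 = 1, a_s_6 = 0.
For each transient state i, a_i = sum_j P(i->j) * a_j:
  a_s_2 = 1/15*a_s_1 + 0*a_s_2 + 1/15*a_s_3 + 1/15*a_s_4 + 2/15*a_s_5 + 2/3*a_s_6
  a_s_3 = 4/15*a_s_1 + 2/15*a_s_2 + 2/15*a_s_3 + 1/5*a_s_4 + 1/5*a_s_5 + 1/15*a_s_6
  a_s_4 = 4/15*a_s_1 + 1/5*a_s_2 + 0*a_s_3 + 1/5*a_s_4 + 2/15*a_s_5 + 1/5*a_s_6
  a_s_5 = 0*a_s_1 + 1/15*a_s_2 + 2/15*a_s_3 + 2/15*a_s_4 + 3/5*a_s_5 + 1/15*a_s_6

Substituting a_s_1 = 1 and a_s_6 = 0, rearrange to (I - Q) a = r where r[i] = P(i -> s_1):
  [1, -1/15, -1/15, -2/15] . (a_s_2, a_s_3, a_s_4, a_s_5) = 1/15
  [-2/15, 13/15, -1/5, -1/5] . (a_s_2, a_s_3, a_s_4, a_s_5) = 4/15
  [-1/5, 0, 4/5, -2/15] . (a_s_2, a_s_3, a_s_4, a_s_5) = 4/15
  [-1/15, -2/15, -2/15, 2/5] . (a_s_2, a_s_3, a_s_4, a_s_5) = 0

Solving yields:
  a_s_2 = 96/545
  a_s_3 = 2807/5450
  a_s_4 = 2371/5450
  a_s_5 = 943/2725

Starting state is s_5, so the absorption probability is a_s_5 = 943/2725.

Answer: 943/2725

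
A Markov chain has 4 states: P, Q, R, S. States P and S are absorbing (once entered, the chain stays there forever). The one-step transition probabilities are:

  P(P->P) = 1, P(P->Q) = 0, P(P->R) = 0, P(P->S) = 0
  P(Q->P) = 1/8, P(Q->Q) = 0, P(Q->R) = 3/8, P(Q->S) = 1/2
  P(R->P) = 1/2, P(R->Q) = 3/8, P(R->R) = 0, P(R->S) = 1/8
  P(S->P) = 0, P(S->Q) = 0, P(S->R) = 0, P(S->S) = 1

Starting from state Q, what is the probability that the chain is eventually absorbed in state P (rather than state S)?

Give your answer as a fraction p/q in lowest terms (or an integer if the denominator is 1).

Let a_i = P(absorbed in P | start in state i).
Boundary conditions: a_P = 1, a_S = 0.
For each transient state i, a_i = sum_j P(i->j) * a_j:
  a_Q = 1/8*a_P + 0*a_Q + 3/8*a_R + 1/2*a_S
  a_R = 1/2*a_P + 3/8*a_Q + 0*a_R + 1/8*a_S

Substituting a_P = 1 and a_S = 0, rearrange to (I - Q) a = r where r[i] = P(i -> P):
  [1, -3/8] . (a_Q, a_R) = 1/8
  [-3/8, 1] . (a_Q, a_R) = 1/2

Solving yields:
  a_Q = 4/11
  a_R = 7/11

Starting state is Q, so the absorption probability is a_Q = 4/11.

Answer: 4/11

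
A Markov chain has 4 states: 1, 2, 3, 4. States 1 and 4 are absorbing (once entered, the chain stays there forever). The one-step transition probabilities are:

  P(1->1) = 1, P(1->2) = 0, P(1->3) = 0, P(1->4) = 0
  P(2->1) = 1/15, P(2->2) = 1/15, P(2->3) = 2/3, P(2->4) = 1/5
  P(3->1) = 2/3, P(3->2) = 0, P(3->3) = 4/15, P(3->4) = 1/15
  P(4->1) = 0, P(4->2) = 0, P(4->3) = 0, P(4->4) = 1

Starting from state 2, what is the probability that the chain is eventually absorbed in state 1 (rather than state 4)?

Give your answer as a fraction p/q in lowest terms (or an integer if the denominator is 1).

Let a_i = P(absorbed in 1 | start in state i).
Boundary conditions: a_1 = 1, a_4 = 0.
For each transient state i, a_i = sum_j P(i->j) * a_j:
  a_2 = 1/15*a_1 + 1/15*a_2 + 2/3*a_3 + 1/5*a_4
  a_3 = 2/3*a_1 + 0*a_2 + 4/15*a_3 + 1/15*a_4

Substituting a_1 = 1 and a_4 = 0, rearrange to (I - Q) a = r where r[i] = P(i -> 1):
  [14/15, -2/3] . (a_2, a_3) = 1/15
  [0, 11/15] . (a_2, a_3) = 2/3

Solving yields:
  a_2 = 111/154
  a_3 = 10/11

Starting state is 2, so the absorption probability is a_2 = 111/154.

Answer: 111/154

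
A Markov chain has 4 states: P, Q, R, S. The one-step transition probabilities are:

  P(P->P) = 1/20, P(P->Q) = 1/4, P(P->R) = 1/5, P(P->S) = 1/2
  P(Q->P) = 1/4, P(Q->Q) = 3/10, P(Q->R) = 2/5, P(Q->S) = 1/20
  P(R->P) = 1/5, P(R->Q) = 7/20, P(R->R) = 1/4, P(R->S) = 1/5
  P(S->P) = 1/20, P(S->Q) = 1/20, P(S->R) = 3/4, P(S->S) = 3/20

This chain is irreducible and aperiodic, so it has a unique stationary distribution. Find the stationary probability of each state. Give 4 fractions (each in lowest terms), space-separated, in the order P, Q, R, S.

The stationary distribution satisfies pi = pi * P, i.e.:
  pi_P = 1/20*pi_P + 1/4*pi_Q + 1/5*pi_R + 1/20*pi_S
  pi_Q = 1/4*pi_P + 3/10*pi_Q + 7/20*pi_R + 1/20*pi_S
  pi_R = 1/5*pi_P + 2/5*pi_Q + 1/4*pi_R + 3/4*pi_S
  pi_S = 1/2*pi_P + 1/20*pi_Q + 1/5*pi_R + 3/20*pi_S
with normalization: pi_P + pi_Q + pi_R + pi_S = 1.

Using the first 3 balance equations plus normalization, the linear system A*pi = b is:
  [-19/20, 1/4, 1/5, 1/20] . pi = 0
  [1/4, -7/10, 7/20, 1/20] . pi = 0
  [1/5, 2/5, -3/4, 3/4] . pi = 0
  [1, 1, 1, 1] . pi = 1

Solving yields:
  pi_P = 542/3401
  pi_Q = 889/3401
  pi_R = 3883/10203
  pi_S = 2027/10203

Verification (pi * P):
  542/3401*1/20 + 889/3401*1/4 + 3883/10203*1/5 + 2027/10203*1/20 = 542/3401 = pi_P  (ok)
  542/3401*1/4 + 889/3401*3/10 + 3883/10203*7/20 + 2027/10203*1/20 = 889/3401 = pi_Q  (ok)
  542/3401*1/5 + 889/3401*2/5 + 3883/10203*1/4 + 2027/10203*3/4 = 3883/10203 = pi_R  (ok)
  542/3401*1/2 + 889/3401*1/20 + 3883/10203*1/5 + 2027/10203*3/20 = 2027/10203 = pi_S  (ok)

Answer: 542/3401 889/3401 3883/10203 2027/10203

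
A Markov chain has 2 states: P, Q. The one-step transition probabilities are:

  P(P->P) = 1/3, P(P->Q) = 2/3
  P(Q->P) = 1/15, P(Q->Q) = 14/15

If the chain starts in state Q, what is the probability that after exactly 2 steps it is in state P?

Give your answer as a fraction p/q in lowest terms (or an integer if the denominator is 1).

Computing P^2 by repeated multiplication:
P^1 =
  P: [1/3, 2/3]
  Q: [1/15, 14/15]
P^2 =
  P: [7/45, 38/45]
  Q: [19/225, 206/225]

(P^2)[Q -> P] = 19/225

Answer: 19/225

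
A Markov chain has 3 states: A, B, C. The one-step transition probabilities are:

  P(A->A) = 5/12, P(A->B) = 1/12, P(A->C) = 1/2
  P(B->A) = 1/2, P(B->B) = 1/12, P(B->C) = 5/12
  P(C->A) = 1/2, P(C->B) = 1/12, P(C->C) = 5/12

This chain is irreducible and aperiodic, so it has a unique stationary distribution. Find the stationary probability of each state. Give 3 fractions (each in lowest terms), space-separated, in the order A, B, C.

The stationary distribution satisfies pi = pi * P, i.e.:
  pi_A = 5/12*pi_A + 1/2*pi_B + 1/2*pi_C
  pi_B = 1/12*pi_A + 1/12*pi_B + 1/12*pi_C
  pi_C = 1/2*pi_A + 5/12*pi_B + 5/12*pi_C
with normalization: pi_A + pi_B + pi_C = 1.

Using the first 2 balance equations plus normalization, the linear system A*pi = b is:
  [-7/12, 1/2, 1/2] . pi = 0
  [1/12, -11/12, 1/12] . pi = 0
  [1, 1, 1] . pi = 1

Solving yields:
  pi_A = 6/13
  pi_B = 1/12
  pi_C = 71/156

Verification (pi * P):
  6/13*5/12 + 1/12*1/2 + 71/156*1/2 = 6/13 = pi_A  (ok)
  6/13*1/12 + 1/12*1/12 + 71/156*1/12 = 1/12 = pi_B  (ok)
  6/13*1/2 + 1/12*5/12 + 71/156*5/12 = 71/156 = pi_C  (ok)

Answer: 6/13 1/12 71/156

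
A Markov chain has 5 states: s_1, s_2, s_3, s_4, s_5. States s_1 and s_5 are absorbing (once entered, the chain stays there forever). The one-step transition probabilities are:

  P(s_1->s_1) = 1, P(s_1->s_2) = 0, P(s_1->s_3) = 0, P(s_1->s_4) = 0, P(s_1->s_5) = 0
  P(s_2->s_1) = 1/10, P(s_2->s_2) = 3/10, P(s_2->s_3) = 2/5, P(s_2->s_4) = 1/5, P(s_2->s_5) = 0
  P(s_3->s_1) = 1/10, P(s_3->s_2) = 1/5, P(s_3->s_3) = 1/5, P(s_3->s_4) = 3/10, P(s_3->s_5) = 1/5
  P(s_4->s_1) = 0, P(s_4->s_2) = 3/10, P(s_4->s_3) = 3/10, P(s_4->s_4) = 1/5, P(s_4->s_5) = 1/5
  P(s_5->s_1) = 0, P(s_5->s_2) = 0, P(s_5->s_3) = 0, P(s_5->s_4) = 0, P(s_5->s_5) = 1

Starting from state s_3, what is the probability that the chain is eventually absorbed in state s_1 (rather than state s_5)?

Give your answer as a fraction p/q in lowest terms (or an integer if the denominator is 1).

Let a_i = P(absorbed in s_1 | start in state i).
Boundary conditions: a_s_1 = 1, a_s_5 = 0.
For each transient state i, a_i = sum_j P(i->j) * a_j:
  a_s_2 = 1/10*a_s_1 + 3/10*a_s_2 + 2/5*a_s_3 + 1/5*a_s_4 + 0*a_s_5
  a_s_3 = 1/10*a_s_1 + 1/5*a_s_2 + 1/5*a_s_3 + 3/10*a_s_4 + 1/5*a_s_5
  a_s_4 = 0*a_s_1 + 3/10*a_s_2 + 3/10*a_s_3 + 1/5*a_s_4 + 1/5*a_s_5

Substituting a_s_1 = 1 and a_s_5 = 0, rearrange to (I - Q) a = r where r[i] = P(i -> s_1):
  [7/10, -2/5, -1/5] . (a_s_2, a_s_3, a_s_4) = 1/10
  [-1/5, 4/5, -3/10] . (a_s_2, a_s_3, a_s_4) = 1/10
  [-3/10, -3/10, 4/5] . (a_s_2, a_s_3, a_s_4) = 0

Solving yields:
  a_s_2 = 31/75
  a_s_3 = 1/3
  a_s_4 = 7/25

Starting state is s_3, so the absorption probability is a_s_3 = 1/3.

Answer: 1/3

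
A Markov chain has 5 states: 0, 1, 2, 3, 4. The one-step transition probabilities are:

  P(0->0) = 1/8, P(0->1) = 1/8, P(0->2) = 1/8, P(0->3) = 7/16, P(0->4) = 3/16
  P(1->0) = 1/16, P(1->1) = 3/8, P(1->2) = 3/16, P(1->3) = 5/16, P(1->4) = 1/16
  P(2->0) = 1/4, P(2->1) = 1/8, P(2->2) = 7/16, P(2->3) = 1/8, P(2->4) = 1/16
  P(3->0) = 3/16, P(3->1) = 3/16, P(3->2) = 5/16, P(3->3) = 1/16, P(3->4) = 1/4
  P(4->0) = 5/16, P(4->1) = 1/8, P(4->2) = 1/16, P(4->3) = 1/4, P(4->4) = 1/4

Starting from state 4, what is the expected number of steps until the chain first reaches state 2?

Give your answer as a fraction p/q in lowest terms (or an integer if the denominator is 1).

Answer: 35176/5669

Derivation:
Let h_i = expected steps to first reach 2 from state i.
Boundary: h_2 = 0.
First-step equations for the other states:
  h_0 = 1 + 1/8*h_0 + 1/8*h_1 + 1/8*h_2 + 7/16*h_3 + 3/16*h_4
  h_1 = 1 + 1/16*h_0 + 3/8*h_1 + 3/16*h_2 + 5/16*h_3 + 1/16*h_4
  h_3 = 1 + 3/16*h_0 + 3/16*h_1 + 5/16*h_2 + 1/16*h_3 + 1/4*h_4
  h_4 = 1 + 5/16*h_0 + 1/8*h_1 + 1/16*h_2 + 1/4*h_3 + 1/4*h_4

Substituting h_2 = 0 and rearranging gives the linear system (I - Q) h = 1:
  [7/8, -1/8, -7/16, -3/16] . (h_0, h_1, h_3, h_4) = 1
  [-1/16, 5/8, -5/16, -1/16] . (h_0, h_1, h_3, h_4) = 1
  [-3/16, -3/16, 15/16, -1/4] . (h_0, h_1, h_3, h_4) = 1
  [-5/16, -1/8, -1/4, 3/4] . (h_0, h_1, h_3, h_4) = 1

Solving yields:
  h_0 = 32160/5669
  h_1 = 29704/5669
  h_3 = 27800/5669
  h_4 = 35176/5669

Starting state is 4, so the expected hitting time is h_4 = 35176/5669.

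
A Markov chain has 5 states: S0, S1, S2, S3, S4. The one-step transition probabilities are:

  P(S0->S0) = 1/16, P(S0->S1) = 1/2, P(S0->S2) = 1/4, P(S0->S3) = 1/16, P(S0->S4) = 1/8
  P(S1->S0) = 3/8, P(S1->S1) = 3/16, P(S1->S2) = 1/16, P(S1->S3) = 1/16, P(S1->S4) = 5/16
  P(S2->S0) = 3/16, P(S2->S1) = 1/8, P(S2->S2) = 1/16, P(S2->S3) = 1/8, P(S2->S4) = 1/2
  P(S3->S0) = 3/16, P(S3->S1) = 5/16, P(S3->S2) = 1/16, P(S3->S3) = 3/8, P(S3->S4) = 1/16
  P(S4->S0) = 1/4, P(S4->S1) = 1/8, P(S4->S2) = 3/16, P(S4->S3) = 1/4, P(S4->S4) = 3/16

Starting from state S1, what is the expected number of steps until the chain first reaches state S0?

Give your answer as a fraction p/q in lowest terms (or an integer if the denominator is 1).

Let h_i = expected steps to first reach S0 from state i.
Boundary: h_S0 = 0.
First-step equations for the other states:
  h_S1 = 1 + 3/8*h_S0 + 3/16*h_S1 + 1/16*h_S2 + 1/16*h_S3 + 5/16*h_S4
  h_S2 = 1 + 3/16*h_S0 + 1/8*h_S1 + 1/16*h_S2 + 1/8*h_S3 + 1/2*h_S4
  h_S3 = 1 + 3/16*h_S0 + 5/16*h_S1 + 1/16*h_S2 + 3/8*h_S3 + 1/16*h_S4
  h_S4 = 1 + 1/4*h_S0 + 1/8*h_S1 + 3/16*h_S2 + 1/4*h_S3 + 3/16*h_S4

Substituting h_S0 = 0 and rearranging gives the linear system (I - Q) h = 1:
  [13/16, -1/16, -1/16, -5/16] . (h_S1, h_S2, h_S3, h_S4) = 1
  [-1/8, 15/16, -1/8, -1/2] . (h_S1, h_S2, h_S3, h_S4) = 1
  [-5/16, -1/16, 5/8, -1/16] . (h_S1, h_S2, h_S3, h_S4) = 1
  [-1/8, -3/16, -1/4, 13/16] . (h_S1, h_S2, h_S3, h_S4) = 1

Solving yields:
  h_S1 = 4064/1193
  h_S2 = 65136/15509
  h_S3 = 63936/15509
  h_S4 = 61920/15509

Starting state is S1, so the expected hitting time is h_S1 = 4064/1193.

Answer: 4064/1193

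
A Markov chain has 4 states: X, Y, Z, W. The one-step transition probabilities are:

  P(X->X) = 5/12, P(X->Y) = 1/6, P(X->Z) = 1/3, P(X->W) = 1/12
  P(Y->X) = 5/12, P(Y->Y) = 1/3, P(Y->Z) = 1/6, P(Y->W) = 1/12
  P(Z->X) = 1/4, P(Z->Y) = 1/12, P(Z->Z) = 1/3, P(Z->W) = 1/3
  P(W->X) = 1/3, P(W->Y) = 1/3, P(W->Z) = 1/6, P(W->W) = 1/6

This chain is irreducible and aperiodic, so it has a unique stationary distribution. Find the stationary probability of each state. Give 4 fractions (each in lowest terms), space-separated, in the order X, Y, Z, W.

The stationary distribution satisfies pi = pi * P, i.e.:
  pi_X = 5/12*pi_X + 5/12*pi_Y + 1/4*pi_Z + 1/3*pi_W
  pi_Y = 1/6*pi_X + 1/3*pi_Y + 1/12*pi_Z + 1/3*pi_W
  pi_Z = 1/3*pi_X + 1/6*pi_Y + 1/3*pi_Z + 1/6*pi_W
  pi_W = 1/12*pi_X + 1/12*pi_Y + 1/3*pi_Z + 1/6*pi_W
with normalization: pi_X + pi_Y + pi_Z + pi_W = 1.

Using the first 3 balance equations plus normalization, the linear system A*pi = b is:
  [-7/12, 5/12, 1/4, 1/3] . pi = 0
  [1/6, -2/3, 1/12, 1/3] . pi = 0
  [1/3, 1/6, -2/3, 1/6] . pi = 0
  [1, 1, 1, 1] . pi = 1

Solving yields:
  pi_X = 49/137
  pi_Y = 141/685
  pi_Z = 186/685
  pi_W = 113/685

Verification (pi * P):
  49/137*5/12 + 141/685*5/12 + 186/685*1/4 + 113/685*1/3 = 49/137 = pi_X  (ok)
  49/137*1/6 + 141/685*1/3 + 186/685*1/12 + 113/685*1/3 = 141/685 = pi_Y  (ok)
  49/137*1/3 + 141/685*1/6 + 186/685*1/3 + 113/685*1/6 = 186/685 = pi_Z  (ok)
  49/137*1/12 + 141/685*1/12 + 186/685*1/3 + 113/685*1/6 = 113/685 = pi_W  (ok)

Answer: 49/137 141/685 186/685 113/685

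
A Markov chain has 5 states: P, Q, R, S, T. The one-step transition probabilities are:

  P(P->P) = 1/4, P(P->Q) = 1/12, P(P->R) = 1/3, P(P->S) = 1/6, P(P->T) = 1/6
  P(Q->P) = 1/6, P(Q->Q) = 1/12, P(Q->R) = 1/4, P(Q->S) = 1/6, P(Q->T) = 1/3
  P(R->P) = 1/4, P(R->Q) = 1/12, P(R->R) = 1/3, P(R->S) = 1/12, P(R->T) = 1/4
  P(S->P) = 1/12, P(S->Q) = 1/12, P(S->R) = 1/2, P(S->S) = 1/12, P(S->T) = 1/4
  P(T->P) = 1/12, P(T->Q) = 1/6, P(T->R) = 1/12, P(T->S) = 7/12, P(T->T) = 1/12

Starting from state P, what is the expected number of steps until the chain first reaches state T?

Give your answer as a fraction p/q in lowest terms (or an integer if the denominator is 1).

Answer: 1422/313

Derivation:
Let h_i = expected steps to first reach T from state i.
Boundary: h_T = 0.
First-step equations for the other states:
  h_P = 1 + 1/4*h_P + 1/12*h_Q + 1/3*h_R + 1/6*h_S + 1/6*h_T
  h_Q = 1 + 1/6*h_P + 1/12*h_Q + 1/4*h_R + 1/6*h_S + 1/3*h_T
  h_R = 1 + 1/4*h_P + 1/12*h_Q + 1/3*h_R + 1/12*h_S + 1/4*h_T
  h_S = 1 + 1/12*h_P + 1/12*h_Q + 1/2*h_R + 1/12*h_S + 1/4*h_T

Substituting h_T = 0 and rearranging gives the linear system (I - Q) h = 1:
  [3/4, -1/12, -1/3, -1/6] . (h_P, h_Q, h_R, h_S) = 1
  [-1/6, 11/12, -1/4, -1/6] . (h_P, h_Q, h_R, h_S) = 1
  [-1/4, -1/12, 2/3, -1/12] . (h_P, h_Q, h_R, h_S) = 1
  [-1/12, -1/12, -1/2, 11/12] . (h_P, h_Q, h_R, h_S) = 1

Solving yields:
  h_P = 1422/313
  h_Q = 1194/313
  h_R = 1314/313
  h_S = 1296/313

Starting state is P, so the expected hitting time is h_P = 1422/313.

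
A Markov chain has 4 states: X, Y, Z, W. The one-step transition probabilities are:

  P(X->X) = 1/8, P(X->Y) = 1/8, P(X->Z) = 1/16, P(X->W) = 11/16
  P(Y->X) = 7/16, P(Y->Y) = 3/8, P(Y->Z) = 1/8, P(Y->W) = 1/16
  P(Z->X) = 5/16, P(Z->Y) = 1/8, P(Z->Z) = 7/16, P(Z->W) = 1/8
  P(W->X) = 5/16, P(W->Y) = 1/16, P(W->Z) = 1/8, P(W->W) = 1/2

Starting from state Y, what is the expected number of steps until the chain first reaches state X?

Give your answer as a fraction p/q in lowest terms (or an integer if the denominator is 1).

Let h_i = expected steps to first reach X from state i.
Boundary: h_X = 0.
First-step equations for the other states:
  h_Y = 1 + 7/16*h_X + 3/8*h_Y + 1/8*h_Z + 1/16*h_W
  h_Z = 1 + 5/16*h_X + 1/8*h_Y + 7/16*h_Z + 1/8*h_W
  h_W = 1 + 5/16*h_X + 1/16*h_Y + 1/8*h_Z + 1/2*h_W

Substituting h_X = 0 and rearranging gives the linear system (I - Q) h = 1:
  [5/8, -1/8, -1/16] . (h_Y, h_Z, h_W) = 1
  [-1/8, 9/16, -1/8] . (h_Y, h_Z, h_W) = 1
  [-1/16, -1/8, 1/2] . (h_Y, h_Z, h_W) = 1

Solving yields:
  h_Y = 1584/631
  h_Z = 1904/631
  h_W = 1936/631

Starting state is Y, so the expected hitting time is h_Y = 1584/631.

Answer: 1584/631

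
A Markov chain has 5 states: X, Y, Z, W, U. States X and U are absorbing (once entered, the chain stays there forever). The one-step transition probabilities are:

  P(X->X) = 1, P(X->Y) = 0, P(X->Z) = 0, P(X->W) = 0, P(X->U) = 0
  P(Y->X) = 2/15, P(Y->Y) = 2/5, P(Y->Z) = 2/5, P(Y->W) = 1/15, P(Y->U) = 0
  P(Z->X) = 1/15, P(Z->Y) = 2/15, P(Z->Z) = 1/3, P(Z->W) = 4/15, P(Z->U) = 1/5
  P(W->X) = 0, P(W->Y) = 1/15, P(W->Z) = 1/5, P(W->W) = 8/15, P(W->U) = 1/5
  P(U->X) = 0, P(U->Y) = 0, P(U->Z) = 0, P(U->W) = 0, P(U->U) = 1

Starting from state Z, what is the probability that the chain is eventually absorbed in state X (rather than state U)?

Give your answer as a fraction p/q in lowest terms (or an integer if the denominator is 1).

Answer: 49/199

Derivation:
Let a_i = P(absorbed in X | start in state i).
Boundary conditions: a_X = 1, a_U = 0.
For each transient state i, a_i = sum_j P(i->j) * a_j:
  a_Y = 2/15*a_X + 2/5*a_Y + 2/5*a_Z + 1/15*a_W + 0*a_U
  a_Z = 1/15*a_X + 2/15*a_Y + 1/3*a_Z + 4/15*a_W + 1/5*a_U
  a_W = 0*a_X + 1/15*a_Y + 1/5*a_Z + 8/15*a_W + 1/5*a_U

Substituting a_X = 1 and a_U = 0, rearrange to (I - Q) a = r where r[i] = P(i -> X):
  [3/5, -2/5, -1/15] . (a_Y, a_Z, a_W) = 2/15
  [-2/15, 2/3, -4/15] . (a_Y, a_Z, a_W) = 1/15
  [-1/15, -1/5, 7/15] . (a_Y, a_Z, a_W) = 0

Solving yields:
  a_Y = 161/398
  a_Z = 49/199
  a_W = 65/398

Starting state is Z, so the absorption probability is a_Z = 49/199.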